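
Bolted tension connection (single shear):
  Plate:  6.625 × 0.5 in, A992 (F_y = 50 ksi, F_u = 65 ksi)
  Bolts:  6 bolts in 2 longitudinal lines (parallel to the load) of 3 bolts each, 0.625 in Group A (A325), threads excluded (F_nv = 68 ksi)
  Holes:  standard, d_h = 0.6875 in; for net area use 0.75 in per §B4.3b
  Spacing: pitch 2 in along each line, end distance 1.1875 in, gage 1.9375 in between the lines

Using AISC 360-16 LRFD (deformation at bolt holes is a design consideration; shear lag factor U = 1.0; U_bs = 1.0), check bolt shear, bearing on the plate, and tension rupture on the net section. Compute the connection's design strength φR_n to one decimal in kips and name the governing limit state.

Bolt shear: A_b = π(0.625)²/4 = 0.3068 in². φR_n = 0.75 × 68 × 0.3068 × 6 × 1 = 93.9 kips.
Bearing (0.5 in plate, F_u = 65 ksi): end bolts L_c = 1.1875 − 0.6875/2 = 0.84375, R_n = min(1.2×0.84375×0.5×65, 2.4×0.625×0.5×65) = 32.906 kips/bolt; interior L_c = 2 − 0.6875 = 1.3125, R_n = 48.75 kips/bolt. φR_n = 0.75 × (2×32.906 + 4×48.75) = 195.6 kips.
Tension rupture (net): A_n = (6.625 − 2×0.75)×0.5 = 2.5625 in² (U = 1.0, A_e = A_n). φR_n = 0.75 × 65 × 2.5625 = 124.9 kips.
Governing: min(93.9, 195.6, 124.9) = 93.9 kips → bolt shear.

93.9 kips (bolt shear governs)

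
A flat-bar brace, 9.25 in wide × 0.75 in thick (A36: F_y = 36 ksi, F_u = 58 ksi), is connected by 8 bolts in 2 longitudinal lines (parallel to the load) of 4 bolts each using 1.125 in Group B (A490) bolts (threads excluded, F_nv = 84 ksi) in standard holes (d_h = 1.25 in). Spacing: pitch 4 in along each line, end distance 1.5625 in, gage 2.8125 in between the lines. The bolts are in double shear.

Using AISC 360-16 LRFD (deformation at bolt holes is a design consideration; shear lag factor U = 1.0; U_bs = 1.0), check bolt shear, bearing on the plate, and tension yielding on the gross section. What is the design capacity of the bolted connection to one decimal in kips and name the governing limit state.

Bolt shear: A_b = π(1.125)²/4 = 0.99402 in². φR_n = 0.75 × 84 × 0.99402 × 8 × 2 = 1002.0 kips.
Bearing (0.75 in plate, F_u = 58 ksi): end bolts L_c = 1.5625 − 1.25/2 = 0.9375, R_n = min(1.2×0.9375×0.75×58, 2.4×1.125×0.75×58) = 48.938 kips/bolt; interior L_c = 4 − 1.25 = 2.75, R_n = 117.45 kips/bolt. φR_n = 0.75 × (2×48.938 + 6×117.45) = 601.9 kips.
Tension yield (gross): A_g = 9.25×0.75 = 6.9375 in². φR_n = 0.90 × 36 × 6.9375 = 224.8 kips.
Governing: min(1002.0, 601.9, 224.8) = 224.8 kips → gross-section yield.

224.8 kips (gross-section yield governs)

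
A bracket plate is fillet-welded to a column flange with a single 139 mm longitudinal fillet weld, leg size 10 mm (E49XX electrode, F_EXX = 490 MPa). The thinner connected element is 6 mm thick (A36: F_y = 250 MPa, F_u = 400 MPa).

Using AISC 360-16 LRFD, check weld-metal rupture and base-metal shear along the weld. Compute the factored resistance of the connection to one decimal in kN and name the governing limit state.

125.1 kN (base-metal shear governs)

Weld metal: throat = 0.707×10 = 7.07 mm, L = 139 mm. φR_n = 0.75 × 0.6 × 490 × 7.07 × 139 = 216.7 kN.
Base metal shear (6 mm plate): yield φR_n = 1.0×0.6×250×6×139 = 125.1 kN; rupture φR_n = 0.75×0.6×400×6×139 = 150.1 kN; take 125.1 kN (yield).
Governing: min(216.7, 125.1) = 125.1 kN → base-metal shear.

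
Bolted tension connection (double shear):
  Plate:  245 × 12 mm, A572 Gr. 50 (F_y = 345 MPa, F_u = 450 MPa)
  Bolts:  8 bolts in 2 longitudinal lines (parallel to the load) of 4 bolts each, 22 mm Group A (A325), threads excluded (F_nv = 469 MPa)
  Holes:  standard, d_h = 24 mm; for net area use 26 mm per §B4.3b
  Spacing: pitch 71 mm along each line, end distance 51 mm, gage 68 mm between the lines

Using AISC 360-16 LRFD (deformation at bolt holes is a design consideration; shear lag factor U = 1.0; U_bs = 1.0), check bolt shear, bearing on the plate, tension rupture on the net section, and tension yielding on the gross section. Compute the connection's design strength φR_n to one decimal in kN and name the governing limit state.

781.7 kN (net-section rupture governs)

Bolt shear: A_b = π(22)²/4 = 380.13 mm². φR_n = 0.75 × 469 × 380.13 × 8 × 2 = 2139.4 kN.
Bearing (12 mm plate, F_u = 450 MPa): end bolts L_c = 51 − 24/2 = 39, R_n = min(1.2×39×12×450, 2.4×22×12×450) = 252.72 kN/bolt; interior L_c = 71 − 24 = 47, R_n = 285.12 kN/bolt. φR_n = 0.75 × (2×252.72 + 6×285.12) = 1662.1 kN.
Tension rupture (net): A_n = (245 − 2×26)×12 = 2316 mm² (U = 1.0, A_e = A_n). φR_n = 0.75 × 450 × 2316 = 781.7 kN.
Tension yield (gross): A_g = 245×12 = 2940 mm². φR_n = 0.90 × 345 × 2940 = 912.9 kN.
Governing: min(2139.4, 1662.1, 781.7, 912.9) = 781.7 kN → net-section rupture.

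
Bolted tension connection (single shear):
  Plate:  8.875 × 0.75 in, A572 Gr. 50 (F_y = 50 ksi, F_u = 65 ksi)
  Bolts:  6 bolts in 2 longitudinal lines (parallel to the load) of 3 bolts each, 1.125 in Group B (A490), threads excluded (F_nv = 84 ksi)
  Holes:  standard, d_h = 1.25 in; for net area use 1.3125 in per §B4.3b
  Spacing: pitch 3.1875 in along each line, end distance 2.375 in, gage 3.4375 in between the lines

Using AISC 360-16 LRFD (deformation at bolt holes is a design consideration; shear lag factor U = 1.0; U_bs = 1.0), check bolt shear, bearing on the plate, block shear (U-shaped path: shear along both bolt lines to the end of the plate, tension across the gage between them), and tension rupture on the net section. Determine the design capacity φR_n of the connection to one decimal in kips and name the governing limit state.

Bolt shear: A_b = π(1.125)²/4 = 0.99402 in². φR_n = 0.75 × 84 × 0.99402 × 6 × 1 = 375.7 kips.
Bearing (0.75 in plate, F_u = 65 ksi): end bolts L_c = 2.375 − 1.25/2 = 1.75, R_n = min(1.2×1.75×0.75×65, 2.4×1.125×0.75×65) = 102.38 kips/bolt; interior L_c = 3.1875 − 1.25 = 1.9375, R_n = 113.34 kips/bolt. φR_n = 0.75 × (2×102.38 + 4×113.34) = 493.6 kips.
Block shear: shear path 2×[2.375+2×3.1875] = 2×8.75 in, A_gv = 13.125, A_nv = 2×(8.75 − 2.5×1.3125)×0.75 = 8.2031 in²; tension across gage: (3.4375 − 1×1.3125)×0.75 = 1.5938 in². R_n = min(0.6×65×8.2031, 0.6×50×13.125) + 1.0×65×1.5938 = min(319.92, 393.75) + 103.6 = 423.52 kips. φR_n = 0.75 × 423.52 = 317.6 kips.
Tension rupture (net): A_n = (8.875 − 2×1.3125)×0.75 = 4.6875 in² (U = 1.0, A_e = A_n). φR_n = 0.75 × 65 × 4.6875 = 228.5 kips.
Governing: min(375.7, 493.6, 317.6, 228.5) = 228.5 kips → net-section rupture.

228.5 kips (net-section rupture governs)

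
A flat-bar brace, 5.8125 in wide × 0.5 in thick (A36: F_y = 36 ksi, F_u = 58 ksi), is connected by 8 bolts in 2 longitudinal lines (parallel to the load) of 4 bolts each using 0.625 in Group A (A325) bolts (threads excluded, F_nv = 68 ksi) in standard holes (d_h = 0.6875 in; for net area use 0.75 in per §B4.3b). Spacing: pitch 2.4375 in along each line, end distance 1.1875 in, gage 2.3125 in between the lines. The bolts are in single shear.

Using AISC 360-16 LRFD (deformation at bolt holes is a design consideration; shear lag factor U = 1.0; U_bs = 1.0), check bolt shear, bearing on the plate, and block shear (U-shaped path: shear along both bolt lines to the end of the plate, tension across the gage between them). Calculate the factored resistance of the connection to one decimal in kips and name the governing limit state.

Bolt shear: A_b = π(0.625)²/4 = 0.3068 in². φR_n = 0.75 × 68 × 0.3068 × 8 × 1 = 125.2 kips.
Bearing (0.5 in plate, F_u = 58 ksi): end bolts L_c = 1.1875 − 0.6875/2 = 0.84375, R_n = min(1.2×0.84375×0.5×58, 2.4×0.625×0.5×58) = 29.363 kips/bolt; interior L_c = 2.4375 − 0.6875 = 1.75, R_n = 43.5 kips/bolt. φR_n = 0.75 × (2×29.363 + 6×43.5) = 239.8 kips.
Block shear: shear path 2×[1.1875+3×2.4375] = 2×8.5 in, A_gv = 8.5, A_nv = 2×(8.5 − 3.5×0.75)×0.5 = 5.875 in²; tension across gage: (2.3125 − 1×0.75)×0.5 = 0.78125 in². R_n = min(0.6×58×5.875, 0.6×36×8.5) + 1.0×58×0.78125 = min(204.45, 183.6) + 45.313 = 228.91 kips. φR_n = 0.75 × 228.91 = 171.7 kips.
Governing: min(125.2, 239.8, 171.7) = 125.2 kips → bolt shear.

125.2 kips (bolt shear governs)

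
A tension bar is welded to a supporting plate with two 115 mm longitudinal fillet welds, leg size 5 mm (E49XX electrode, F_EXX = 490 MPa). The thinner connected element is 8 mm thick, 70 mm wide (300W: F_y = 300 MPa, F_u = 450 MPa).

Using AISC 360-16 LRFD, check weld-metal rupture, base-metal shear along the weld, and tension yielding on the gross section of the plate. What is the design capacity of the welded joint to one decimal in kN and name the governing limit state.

151.2 kN (gross-section yield governs)

Weld metal: throat = 0.707×5 = 3.535 mm, L = 2×115 = 230 mm. φR_n = 0.75 × 0.6 × 490 × 3.535 × 230 = 179.3 kN.
Base metal shear (8 mm plate): yield φR_n = 1.0×0.6×300×8×230 = 331.2 kN; rupture φR_n = 0.75×0.6×450×8×230 = 372.6 kN; take 331.2 kN (yield).
Tension yield (gross): A_g = 70×8 = 560 mm². φR_n = 0.90 × 300 × 560 = 151.2 kN.
Governing: min(179.3, 331.2, 151.2) = 151.2 kN → gross-section yield.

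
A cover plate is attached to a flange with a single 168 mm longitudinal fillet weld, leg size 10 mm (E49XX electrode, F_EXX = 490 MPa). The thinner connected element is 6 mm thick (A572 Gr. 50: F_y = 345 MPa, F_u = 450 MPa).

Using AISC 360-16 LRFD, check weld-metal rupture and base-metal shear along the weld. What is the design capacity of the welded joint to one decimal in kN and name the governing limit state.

204.1 kN (base-metal shear governs)

Weld metal: throat = 0.707×10 = 7.07 mm, L = 168 mm. φR_n = 0.75 × 0.6 × 490 × 7.07 × 168 = 261.9 kN.
Base metal shear (6 mm plate): yield φR_n = 1.0×0.6×345×6×168 = 208.7 kN; rupture φR_n = 0.75×0.6×450×6×168 = 204.1 kN; take 204.1 kN (rupture).
Governing: min(261.9, 204.1) = 204.1 kN → base-metal shear.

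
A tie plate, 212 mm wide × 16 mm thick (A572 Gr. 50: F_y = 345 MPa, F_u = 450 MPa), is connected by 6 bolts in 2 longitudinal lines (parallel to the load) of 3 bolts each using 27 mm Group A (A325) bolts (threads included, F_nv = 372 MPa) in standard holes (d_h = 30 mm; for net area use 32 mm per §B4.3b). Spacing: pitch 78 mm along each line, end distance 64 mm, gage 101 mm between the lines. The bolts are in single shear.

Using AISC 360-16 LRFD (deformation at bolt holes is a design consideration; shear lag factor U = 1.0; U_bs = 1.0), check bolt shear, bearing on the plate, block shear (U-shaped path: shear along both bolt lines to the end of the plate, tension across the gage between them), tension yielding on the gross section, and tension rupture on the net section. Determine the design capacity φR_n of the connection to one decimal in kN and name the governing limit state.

Bolt shear: A_b = π(27)²/4 = 572.56 mm². φR_n = 0.75 × 372 × 572.56 × 6 × 1 = 958.5 kN.
Bearing (16 mm plate, F_u = 450 MPa): end bolts L_c = 64 − 30/2 = 49, R_n = min(1.2×49×16×450, 2.4×27×16×450) = 423.36 kN/bolt; interior L_c = 78 − 30 = 48, R_n = 414.72 kN/bolt. φR_n = 0.75 × (2×423.36 + 4×414.72) = 1879.2 kN.
Block shear: shear path 2×[64+2×78] = 2×220 mm, A_gv = 7040, A_nv = 2×(220 − 2.5×32)×16 = 4480 mm²; tension across gage: (101 − 1×32)×16 = 1104 mm². R_n = min(0.6×450×4480, 0.6×345×7040) + 1.0×450×1104 = min(1209.6, 1457.3) + 496.8 = 1706.4 kN. φR_n = 0.75 × 1706.4 = 1279.8 kN.
Tension yield (gross): A_g = 212×16 = 3392 mm². φR_n = 0.90 × 345 × 3392 = 1053.2 kN.
Tension rupture (net): A_n = (212 − 2×32)×16 = 2368 mm² (U = 1.0, A_e = A_n). φR_n = 0.75 × 450 × 2368 = 799.2 kN.
Governing: min(958.5, 1879.2, 1279.8, 1053.2, 799.2) = 799.2 kN → net-section rupture.

799.2 kN (net-section rupture governs)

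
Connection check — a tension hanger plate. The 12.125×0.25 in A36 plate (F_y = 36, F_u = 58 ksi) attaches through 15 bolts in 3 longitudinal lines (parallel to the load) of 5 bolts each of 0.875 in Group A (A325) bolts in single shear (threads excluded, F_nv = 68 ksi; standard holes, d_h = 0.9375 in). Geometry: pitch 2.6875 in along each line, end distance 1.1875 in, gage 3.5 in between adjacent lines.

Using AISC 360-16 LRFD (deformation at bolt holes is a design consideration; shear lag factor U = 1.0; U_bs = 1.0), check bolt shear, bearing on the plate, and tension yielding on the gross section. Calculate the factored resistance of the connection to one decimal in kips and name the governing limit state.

98.2 kips (gross-section yield governs)

Bolt shear: A_b = π(0.875)²/4 = 0.60132 in². φR_n = 0.75 × 68 × 0.60132 × 15 × 1 = 460.0 kips.
Bearing (0.25 in plate, F_u = 58 ksi): end bolts L_c = 1.1875 − 0.9375/2 = 0.71875, R_n = min(1.2×0.71875×0.25×58, 2.4×0.875×0.25×58) = 12.506 kips/bolt; interior L_c = 2.6875 − 0.9375 = 1.75, R_n = 30.45 kips/bolt. φR_n = 0.75 × (3×12.506 + 12×30.45) = 302.2 kips.
Tension yield (gross): A_g = 12.125×0.25 = 3.0313 in². φR_n = 0.90 × 36 × 3.0313 = 98.2 kips.
Governing: min(460.0, 302.2, 98.2) = 98.2 kips → gross-section yield.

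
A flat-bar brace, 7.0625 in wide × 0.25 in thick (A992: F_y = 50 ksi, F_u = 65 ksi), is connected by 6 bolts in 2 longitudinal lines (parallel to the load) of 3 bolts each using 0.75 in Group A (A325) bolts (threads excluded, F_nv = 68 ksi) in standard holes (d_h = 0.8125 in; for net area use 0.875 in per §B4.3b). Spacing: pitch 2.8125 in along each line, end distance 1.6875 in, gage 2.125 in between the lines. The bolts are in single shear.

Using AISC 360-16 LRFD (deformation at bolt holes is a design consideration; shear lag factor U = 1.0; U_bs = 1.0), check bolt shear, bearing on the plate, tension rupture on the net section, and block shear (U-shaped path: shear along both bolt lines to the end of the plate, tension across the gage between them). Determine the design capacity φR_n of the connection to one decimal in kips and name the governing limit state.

Bolt shear: A_b = π(0.75)²/4 = 0.44179 in². φR_n = 0.75 × 68 × 0.44179 × 6 × 1 = 135.2 kips.
Bearing (0.25 in plate, F_u = 65 ksi): end bolts L_c = 1.6875 − 0.8125/2 = 1.28125, R_n = min(1.2×1.28125×0.25×65, 2.4×0.75×0.25×65) = 24.984 kips/bolt; interior L_c = 2.8125 − 0.8125 = 2, R_n = 29.25 kips/bolt. φR_n = 0.75 × (2×24.984 + 4×29.25) = 125.2 kips.
Tension rupture (net): A_n = (7.0625 − 2×0.875)×0.25 = 1.3281 in² (U = 1.0, A_e = A_n). φR_n = 0.75 × 65 × 1.3281 = 64.7 kips.
Block shear: shear path 2×[1.6875+2×2.8125] = 2×7.3125 in, A_gv = 3.6563, A_nv = 2×(7.3125 − 2.5×0.875)×0.25 = 2.5625 in²; tension across gage: (2.125 − 1×0.875)×0.25 = 0.3125 in². R_n = min(0.6×65×2.5625, 0.6×50×3.6563) + 1.0×65×0.3125 = min(99.938, 109.69) + 20.313 = 120.25 kips. φR_n = 0.75 × 120.25 = 90.2 kips.
Governing: min(135.2, 125.2, 64.7, 90.2) = 64.7 kips → net-section rupture.

64.7 kips (net-section rupture governs)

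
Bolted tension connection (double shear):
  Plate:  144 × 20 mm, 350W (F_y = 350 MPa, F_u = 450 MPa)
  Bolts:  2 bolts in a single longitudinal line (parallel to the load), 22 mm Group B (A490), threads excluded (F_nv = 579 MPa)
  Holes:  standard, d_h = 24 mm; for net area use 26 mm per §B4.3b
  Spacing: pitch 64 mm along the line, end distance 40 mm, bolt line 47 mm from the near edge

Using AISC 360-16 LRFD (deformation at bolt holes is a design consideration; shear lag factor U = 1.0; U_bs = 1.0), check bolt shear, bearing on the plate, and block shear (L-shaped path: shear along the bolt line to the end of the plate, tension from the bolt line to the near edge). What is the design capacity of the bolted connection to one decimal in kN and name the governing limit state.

Bolt shear: A_b = π(22)²/4 = 380.13 mm². φR_n = 0.75 × 579 × 380.13 × 2 × 2 = 660.3 kN.
Bearing (20 mm plate, F_u = 450 MPa): end bolts L_c = 40 − 24/2 = 28, R_n = min(1.2×28×20×450, 2.4×22×20×450) = 302.4 kN/bolt; interior L_c = 64 − 24 = 40, R_n = 432 kN/bolt. φR_n = 0.75 × (1×302.4 + 1×432) = 550.8 kN.
Block shear: shear path 1×[40+1×64] = 1×104 mm, A_gv = 2080, A_nv = 1×(104 − 1.5×26)×20 = 1300 mm²; tension to near edge: (47 − 0.5×26)×20 = 680 mm². R_n = min(0.6×450×1300, 0.6×350×2080) + 1.0×450×680 = min(351, 436.8) + 306 = 657 kN. φR_n = 0.75 × 657 = 492.8 kN.
Governing: min(660.3, 550.8, 492.8) = 492.8 kN → block shear.

492.8 kN (block shear governs)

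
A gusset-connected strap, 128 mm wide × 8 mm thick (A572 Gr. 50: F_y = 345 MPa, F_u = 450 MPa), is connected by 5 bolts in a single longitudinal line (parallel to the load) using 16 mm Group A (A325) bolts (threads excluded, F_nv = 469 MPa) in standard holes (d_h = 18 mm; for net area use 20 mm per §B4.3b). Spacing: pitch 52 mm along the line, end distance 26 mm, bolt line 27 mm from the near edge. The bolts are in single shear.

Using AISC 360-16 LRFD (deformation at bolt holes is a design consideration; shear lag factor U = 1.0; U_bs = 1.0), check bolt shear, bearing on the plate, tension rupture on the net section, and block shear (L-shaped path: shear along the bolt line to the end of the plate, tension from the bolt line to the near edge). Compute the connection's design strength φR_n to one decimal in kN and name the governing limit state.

279.2 kN (block shear governs)

Bolt shear: A_b = π(16)²/4 = 201.06 mm². φR_n = 0.75 × 469 × 201.06 × 5 × 1 = 353.6 kN.
Bearing (8 mm plate, F_u = 450 MPa): end bolts L_c = 26 − 18/2 = 17, R_n = min(1.2×17×8×450, 2.4×16×8×450) = 73.44 kN/bolt; interior L_c = 52 − 18 = 34, R_n = 138.24 kN/bolt. φR_n = 0.75 × (1×73.44 + 4×138.24) = 469.8 kN.
Tension rupture (net): A_n = (128 − 1×20)×8 = 864 mm² (U = 1.0, A_e = A_n). φR_n = 0.75 × 450 × 864 = 291.6 kN.
Block shear: shear path 1×[26+4×52] = 1×234 mm, A_gv = 1872, A_nv = 1×(234 − 4.5×20)×8 = 1152 mm²; tension to near edge: (27 − 0.5×20)×8 = 136 mm². R_n = min(0.6×450×1152, 0.6×345×1872) + 1.0×450×136 = min(311.04, 387.5) + 61.2 = 372.24 kN. φR_n = 0.75 × 372.24 = 279.2 kN.
Governing: min(353.6, 469.8, 291.6, 279.2) = 279.2 kN → block shear.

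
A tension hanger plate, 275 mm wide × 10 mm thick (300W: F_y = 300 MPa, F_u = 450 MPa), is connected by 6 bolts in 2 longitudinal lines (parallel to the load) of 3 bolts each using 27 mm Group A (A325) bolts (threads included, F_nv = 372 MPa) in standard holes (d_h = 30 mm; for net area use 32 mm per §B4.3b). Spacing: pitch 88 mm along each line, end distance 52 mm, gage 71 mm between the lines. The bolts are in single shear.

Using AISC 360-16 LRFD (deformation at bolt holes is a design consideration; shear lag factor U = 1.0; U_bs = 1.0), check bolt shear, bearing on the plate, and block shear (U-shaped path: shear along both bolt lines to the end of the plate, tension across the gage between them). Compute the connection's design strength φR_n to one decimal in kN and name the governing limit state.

Bolt shear: A_b = π(27)²/4 = 572.56 mm². φR_n = 0.75 × 372 × 572.56 × 6 × 1 = 958.5 kN.
Bearing (10 mm plate, F_u = 450 MPa): end bolts L_c = 52 − 30/2 = 37, R_n = min(1.2×37×10×450, 2.4×27×10×450) = 199.8 kN/bolt; interior L_c = 88 − 30 = 58, R_n = 291.6 kN/bolt. φR_n = 0.75 × (2×199.8 + 4×291.6) = 1174.5 kN.
Block shear: shear path 2×[52+2×88] = 2×228 mm, A_gv = 4560, A_nv = 2×(228 − 2.5×32)×10 = 2960 mm²; tension across gage: (71 − 1×32)×10 = 390 mm². R_n = min(0.6×450×2960, 0.6×300×4560) + 1.0×450×390 = min(799.2, 820.8) + 175.5 = 974.7 kN. φR_n = 0.75 × 974.7 = 731.0 kN.
Governing: min(958.5, 1174.5, 731.0) = 731.0 kN → block shear.

731.0 kN (block shear governs)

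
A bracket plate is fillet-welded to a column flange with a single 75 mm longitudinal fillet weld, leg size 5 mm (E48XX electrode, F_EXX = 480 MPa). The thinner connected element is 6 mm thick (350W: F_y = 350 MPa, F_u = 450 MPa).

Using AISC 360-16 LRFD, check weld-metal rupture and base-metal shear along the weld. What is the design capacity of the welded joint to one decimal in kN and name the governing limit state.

57.3 kN (weld metal governs)

Weld metal: throat = 0.707×5 = 3.535 mm, L = 75 mm. φR_n = 0.75 × 0.6 × 480 × 3.535 × 75 = 57.3 kN.
Base metal shear (6 mm plate): yield φR_n = 1.0×0.6×350×6×75 = 94.5 kN; rupture φR_n = 0.75×0.6×450×6×75 = 91.1 kN; take 91.1 kN (rupture).
Governing: min(57.3, 91.1) = 57.3 kN → weld metal.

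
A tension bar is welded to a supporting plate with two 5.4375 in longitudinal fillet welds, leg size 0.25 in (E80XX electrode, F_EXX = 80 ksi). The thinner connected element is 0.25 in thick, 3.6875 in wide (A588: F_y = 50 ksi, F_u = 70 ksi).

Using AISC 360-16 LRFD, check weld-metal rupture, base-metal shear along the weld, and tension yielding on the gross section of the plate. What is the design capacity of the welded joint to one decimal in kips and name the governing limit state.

41.5 kips (gross-section yield governs)

Weld metal: throat = 0.707×0.25 = 0.17675 in, L = 2×5.4375 = 10.875 in. φR_n = 0.75 × 0.6 × 80 × 0.17675 × 10.875 = 69.2 kips.
Base metal shear (0.25 in plate): yield φR_n = 1.0×0.6×50×0.25×10.875 = 81.6 kips; rupture φR_n = 0.75×0.6×70×0.25×10.875 = 85.6 kips; take 81.6 kips (yield).
Tension yield (gross): A_g = 3.6875×0.25 = 0.92188 in². φR_n = 0.90 × 50 × 0.92188 = 41.5 kips.
Governing: min(69.2, 81.6, 41.5) = 41.5 kips → gross-section yield.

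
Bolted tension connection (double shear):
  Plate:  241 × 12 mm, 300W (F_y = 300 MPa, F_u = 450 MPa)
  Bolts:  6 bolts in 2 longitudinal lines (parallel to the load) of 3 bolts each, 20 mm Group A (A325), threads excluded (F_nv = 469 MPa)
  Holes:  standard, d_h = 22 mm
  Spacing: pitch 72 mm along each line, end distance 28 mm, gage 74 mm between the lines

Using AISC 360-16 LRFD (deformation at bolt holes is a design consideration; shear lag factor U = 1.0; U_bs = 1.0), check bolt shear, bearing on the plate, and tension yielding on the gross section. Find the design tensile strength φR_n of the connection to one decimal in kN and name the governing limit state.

780.8 kN (gross-section yield governs)

Bolt shear: A_b = π(20)²/4 = 314.16 mm². φR_n = 0.75 × 469 × 314.16 × 6 × 2 = 1326.1 kN.
Bearing (12 mm plate, F_u = 450 MPa): end bolts L_c = 28 − 22/2 = 17, R_n = min(1.2×17×12×450, 2.4×20×12×450) = 110.16 kN/bolt; interior L_c = 72 − 22 = 50, R_n = 259.2 kN/bolt. φR_n = 0.75 × (2×110.16 + 4×259.2) = 942.8 kN.
Tension yield (gross): A_g = 241×12 = 2892 mm². φR_n = 0.90 × 300 × 2892 = 780.8 kN.
Governing: min(1326.1, 942.8, 780.8) = 780.8 kN → gross-section yield.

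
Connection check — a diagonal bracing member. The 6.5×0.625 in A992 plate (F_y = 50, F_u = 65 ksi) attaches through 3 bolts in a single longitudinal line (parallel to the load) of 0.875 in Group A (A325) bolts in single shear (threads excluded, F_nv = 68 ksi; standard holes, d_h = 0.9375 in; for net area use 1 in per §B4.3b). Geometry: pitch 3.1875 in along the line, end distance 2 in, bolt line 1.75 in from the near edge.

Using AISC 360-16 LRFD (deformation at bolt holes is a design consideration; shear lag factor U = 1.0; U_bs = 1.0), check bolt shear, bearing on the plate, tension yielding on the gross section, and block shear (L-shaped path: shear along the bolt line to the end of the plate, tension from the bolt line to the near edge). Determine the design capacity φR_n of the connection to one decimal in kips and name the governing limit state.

Bolt shear: A_b = π(0.875)²/4 = 0.60132 in². φR_n = 0.75 × 68 × 0.60132 × 3 × 1 = 92.0 kips.
Bearing (0.625 in plate, F_u = 65 ksi): end bolts L_c = 2 − 0.9375/2 = 1.53125, R_n = min(1.2×1.53125×0.625×65, 2.4×0.875×0.625×65) = 74.648 kips/bolt; interior L_c = 3.1875 − 0.9375 = 2.25, R_n = 85.313 kips/bolt. φR_n = 0.75 × (1×74.648 + 2×85.313) = 184.0 kips.
Tension yield (gross): A_g = 6.5×0.625 = 4.0625 in². φR_n = 0.90 × 50 × 4.0625 = 182.8 kips.
Block shear: shear path 1×[2+2×3.1875] = 1×8.375 in, A_gv = 5.2344, A_nv = 1×(8.375 − 2.5×1)×0.625 = 3.6719 in²; tension to near edge: (1.75 − 0.5×1)×0.625 = 0.78125 in². R_n = min(0.6×65×3.6719, 0.6×50×5.2344) + 1.0×65×0.78125 = min(143.2, 157.03) + 50.781 = 193.98 kips. φR_n = 0.75 × 193.98 = 145.5 kips.
Governing: min(92.0, 184.0, 182.8, 145.5) = 92.0 kips → bolt shear.

92.0 kips (bolt shear governs)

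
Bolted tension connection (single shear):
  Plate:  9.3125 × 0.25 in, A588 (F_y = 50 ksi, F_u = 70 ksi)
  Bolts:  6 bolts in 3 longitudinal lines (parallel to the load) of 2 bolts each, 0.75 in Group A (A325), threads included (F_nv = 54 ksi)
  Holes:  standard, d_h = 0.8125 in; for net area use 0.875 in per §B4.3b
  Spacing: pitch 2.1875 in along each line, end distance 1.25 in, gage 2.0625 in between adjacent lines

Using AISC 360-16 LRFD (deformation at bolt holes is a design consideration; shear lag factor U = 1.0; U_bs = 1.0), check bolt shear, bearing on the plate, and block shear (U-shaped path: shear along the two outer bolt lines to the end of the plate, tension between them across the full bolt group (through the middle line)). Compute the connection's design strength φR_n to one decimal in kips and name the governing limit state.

64.6 kips (block shear governs)

Bolt shear: A_b = π(0.75)²/4 = 0.44179 in². φR_n = 0.75 × 54 × 0.44179 × 6 × 1 = 107.4 kips.
Bearing (0.25 in plate, F_u = 70 ksi): end bolts L_c = 1.25 − 0.8125/2 = 0.84375, R_n = min(1.2×0.84375×0.25×70, 2.4×0.75×0.25×70) = 17.719 kips/bolt; interior L_c = 2.1875 − 0.8125 = 1.375, R_n = 28.875 kips/bolt. φR_n = 0.75 × (3×17.719 + 3×28.875) = 104.8 kips.
Block shear: shear path 2×[1.25+1×2.1875] = 2×3.4375 in, A_gv = 1.7188, A_nv = 2×(3.4375 − 1.5×0.875)×0.25 = 1.0625 in²; tension across gage: (4.125 − 2×0.875)×0.25 = 0.59375 in². R_n = min(0.6×70×1.0625, 0.6×50×1.7188) + 1.0×70×0.59375 = min(44.625, 51.564) + 41.563 = 86.188 kips. φR_n = 0.75 × 86.188 = 64.6 kips.
Governing: min(107.4, 104.8, 64.6) = 64.6 kips → block shear.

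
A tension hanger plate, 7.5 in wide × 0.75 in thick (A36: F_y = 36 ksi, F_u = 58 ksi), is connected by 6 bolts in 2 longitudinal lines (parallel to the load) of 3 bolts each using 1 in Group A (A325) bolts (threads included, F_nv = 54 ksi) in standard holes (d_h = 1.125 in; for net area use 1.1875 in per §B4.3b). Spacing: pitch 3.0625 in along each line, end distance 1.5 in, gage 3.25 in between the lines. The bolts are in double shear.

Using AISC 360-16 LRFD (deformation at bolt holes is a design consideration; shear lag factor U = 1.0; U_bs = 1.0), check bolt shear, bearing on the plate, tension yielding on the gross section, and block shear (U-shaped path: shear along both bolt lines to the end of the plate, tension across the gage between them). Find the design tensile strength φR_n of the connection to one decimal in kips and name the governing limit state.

182.3 kips (gross-section yield governs)

Bolt shear: A_b = π(1)²/4 = 0.7854 in². φR_n = 0.75 × 54 × 0.7854 × 6 × 2 = 381.7 kips.
Bearing (0.75 in plate, F_u = 58 ksi): end bolts L_c = 1.5 − 1.125/2 = 0.9375, R_n = min(1.2×0.9375×0.75×58, 2.4×1×0.75×58) = 48.938 kips/bolt; interior L_c = 3.0625 − 1.125 = 1.9375, R_n = 101.14 kips/bolt. φR_n = 0.75 × (2×48.938 + 4×101.14) = 376.8 kips.
Tension yield (gross): A_g = 7.5×0.75 = 5.625 in². φR_n = 0.90 × 36 × 5.625 = 182.3 kips.
Block shear: shear path 2×[1.5+2×3.0625] = 2×7.625 in, A_gv = 11.438, A_nv = 2×(7.625 − 2.5×1.1875)×0.75 = 6.9844 in²; tension across gage: (3.25 − 1×1.1875)×0.75 = 1.5469 in². R_n = min(0.6×58×6.9844, 0.6×36×11.438) + 1.0×58×1.5469 = min(243.06, 247.06) + 89.72 = 332.78 kips. φR_n = 0.75 × 332.78 = 249.6 kips.
Governing: min(381.7, 376.8, 182.3, 249.6) = 182.3 kips → gross-section yield.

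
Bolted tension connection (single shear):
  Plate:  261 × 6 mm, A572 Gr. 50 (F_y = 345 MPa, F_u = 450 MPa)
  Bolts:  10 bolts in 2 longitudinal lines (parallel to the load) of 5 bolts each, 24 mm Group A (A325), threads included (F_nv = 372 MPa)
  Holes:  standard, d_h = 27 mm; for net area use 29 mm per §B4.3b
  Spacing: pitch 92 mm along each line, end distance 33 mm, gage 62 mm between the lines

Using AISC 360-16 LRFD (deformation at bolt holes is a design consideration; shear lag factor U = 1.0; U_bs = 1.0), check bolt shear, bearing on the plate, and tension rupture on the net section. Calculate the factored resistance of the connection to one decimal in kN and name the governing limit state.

Bolt shear: A_b = π(24)²/4 = 452.39 mm². φR_n = 0.75 × 372 × 452.39 × 10 × 1 = 1262.2 kN.
Bearing (6 mm plate, F_u = 450 MPa): end bolts L_c = 33 − 27/2 = 19.5, R_n = min(1.2×19.5×6×450, 2.4×24×6×450) = 63.18 kN/bolt; interior L_c = 92 − 27 = 65, R_n = 155.52 kN/bolt. φR_n = 0.75 × (2×63.18 + 8×155.52) = 1027.9 kN.
Tension rupture (net): A_n = (261 − 2×29)×6 = 1218 mm² (U = 1.0, A_e = A_n). φR_n = 0.75 × 450 × 1218 = 411.1 kN.
Governing: min(1262.2, 1027.9, 411.1) = 411.1 kN → net-section rupture.

411.1 kN (net-section rupture governs)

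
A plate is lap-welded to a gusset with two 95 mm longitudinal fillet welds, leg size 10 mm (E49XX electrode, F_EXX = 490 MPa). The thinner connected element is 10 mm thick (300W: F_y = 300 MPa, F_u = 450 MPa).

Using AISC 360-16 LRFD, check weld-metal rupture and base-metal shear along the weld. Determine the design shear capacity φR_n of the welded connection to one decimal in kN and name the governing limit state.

Weld metal: throat = 0.707×10 = 7.07 mm, L = 2×95 = 190 mm. φR_n = 0.75 × 0.6 × 490 × 7.07 × 190 = 296.2 kN.
Base metal shear (10 mm plate): yield φR_n = 1.0×0.6×300×10×190 = 342.0 kN; rupture φR_n = 0.75×0.6×450×10×190 = 384.8 kN; take 342.0 kN (yield).
Governing: min(296.2, 342.0) = 296.2 kN → weld metal.

296.2 kN (weld metal governs)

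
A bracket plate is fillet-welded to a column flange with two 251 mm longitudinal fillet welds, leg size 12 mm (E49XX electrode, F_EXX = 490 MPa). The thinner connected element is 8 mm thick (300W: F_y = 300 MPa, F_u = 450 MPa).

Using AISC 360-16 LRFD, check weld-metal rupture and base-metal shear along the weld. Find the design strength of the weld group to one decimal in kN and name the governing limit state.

Weld metal: throat = 0.707×12 = 8.484 mm, L = 2×251 = 502 mm. φR_n = 0.75 × 0.6 × 490 × 8.484 × 502 = 939.1 kN.
Base metal shear (8 mm plate): yield φR_n = 1.0×0.6×300×8×502 = 722.9 kN; rupture φR_n = 0.75×0.6×450×8×502 = 813.2 kN; take 722.9 kN (yield).
Governing: min(939.1, 722.9) = 722.9 kN → base-metal shear.

722.9 kN (base-metal shear governs)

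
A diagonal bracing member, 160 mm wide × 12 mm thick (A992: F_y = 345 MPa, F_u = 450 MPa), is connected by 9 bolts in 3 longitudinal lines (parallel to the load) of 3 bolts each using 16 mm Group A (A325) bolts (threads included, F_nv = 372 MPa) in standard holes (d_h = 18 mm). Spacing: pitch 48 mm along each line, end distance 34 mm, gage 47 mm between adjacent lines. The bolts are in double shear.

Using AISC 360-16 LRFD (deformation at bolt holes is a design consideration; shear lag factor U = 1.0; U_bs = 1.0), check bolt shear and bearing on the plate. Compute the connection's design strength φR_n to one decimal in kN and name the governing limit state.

Bolt shear: A_b = π(16)²/4 = 201.06 mm². φR_n = 0.75 × 372 × 201.06 × 9 × 2 = 1009.7 kN.
Bearing (12 mm plate, F_u = 450 MPa): end bolts L_c = 34 − 18/2 = 25, R_n = min(1.2×25×12×450, 2.4×16×12×450) = 162 kN/bolt; interior L_c = 48 − 18 = 30, R_n = 194.4 kN/bolt. φR_n = 0.75 × (3×162 + 6×194.4) = 1239.3 kN.
Governing: min(1009.7, 1239.3) = 1009.7 kN → bolt shear.

1009.7 kN (bolt shear governs)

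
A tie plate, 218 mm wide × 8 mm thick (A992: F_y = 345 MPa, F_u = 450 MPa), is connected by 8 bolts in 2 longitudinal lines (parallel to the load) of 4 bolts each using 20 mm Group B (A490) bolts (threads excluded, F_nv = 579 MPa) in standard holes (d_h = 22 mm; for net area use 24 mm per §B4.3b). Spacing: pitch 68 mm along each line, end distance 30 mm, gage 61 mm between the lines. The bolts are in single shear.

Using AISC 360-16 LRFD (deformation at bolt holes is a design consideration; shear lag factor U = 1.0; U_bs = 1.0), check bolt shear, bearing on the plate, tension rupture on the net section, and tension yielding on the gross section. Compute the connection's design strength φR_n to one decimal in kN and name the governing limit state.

459.0 kN (net-section rupture governs)

Bolt shear: A_b = π(20)²/4 = 314.16 mm². φR_n = 0.75 × 579 × 314.16 × 8 × 1 = 1091.4 kN.
Bearing (8 mm plate, F_u = 450 MPa): end bolts L_c = 30 − 22/2 = 19, R_n = min(1.2×19×8×450, 2.4×20×8×450) = 82.08 kN/bolt; interior L_c = 68 − 22 = 46, R_n = 172.8 kN/bolt. φR_n = 0.75 × (2×82.08 + 6×172.8) = 900.7 kN.
Tension rupture (net): A_n = (218 − 2×24)×8 = 1360 mm² (U = 1.0, A_e = A_n). φR_n = 0.75 × 450 × 1360 = 459.0 kN.
Tension yield (gross): A_g = 218×8 = 1744 mm². φR_n = 0.90 × 345 × 1744 = 541.5 kN.
Governing: min(1091.4, 900.7, 459.0, 541.5) = 459.0 kN → net-section rupture.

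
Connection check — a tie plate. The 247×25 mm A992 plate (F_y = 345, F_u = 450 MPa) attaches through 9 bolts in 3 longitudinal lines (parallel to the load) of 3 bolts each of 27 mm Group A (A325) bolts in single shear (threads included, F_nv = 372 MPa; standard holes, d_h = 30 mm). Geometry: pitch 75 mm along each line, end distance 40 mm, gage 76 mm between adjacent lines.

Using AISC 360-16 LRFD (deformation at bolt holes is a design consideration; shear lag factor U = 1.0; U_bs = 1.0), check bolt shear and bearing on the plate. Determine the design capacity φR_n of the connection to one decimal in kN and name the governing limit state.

Bolt shear: A_b = π(27)²/4 = 572.56 mm². φR_n = 0.75 × 372 × 572.56 × 9 × 1 = 1437.7 kN.
Bearing (25 mm plate, F_u = 450 MPa): end bolts L_c = 40 − 30/2 = 25, R_n = min(1.2×25×25×450, 2.4×27×25×450) = 337.5 kN/bolt; interior L_c = 75 − 30 = 45, R_n = 607.5 kN/bolt. φR_n = 0.75 × (3×337.5 + 6×607.5) = 3493.1 kN.
Governing: min(1437.7, 3493.1) = 1437.7 kN → bolt shear.

1437.7 kN (bolt shear governs)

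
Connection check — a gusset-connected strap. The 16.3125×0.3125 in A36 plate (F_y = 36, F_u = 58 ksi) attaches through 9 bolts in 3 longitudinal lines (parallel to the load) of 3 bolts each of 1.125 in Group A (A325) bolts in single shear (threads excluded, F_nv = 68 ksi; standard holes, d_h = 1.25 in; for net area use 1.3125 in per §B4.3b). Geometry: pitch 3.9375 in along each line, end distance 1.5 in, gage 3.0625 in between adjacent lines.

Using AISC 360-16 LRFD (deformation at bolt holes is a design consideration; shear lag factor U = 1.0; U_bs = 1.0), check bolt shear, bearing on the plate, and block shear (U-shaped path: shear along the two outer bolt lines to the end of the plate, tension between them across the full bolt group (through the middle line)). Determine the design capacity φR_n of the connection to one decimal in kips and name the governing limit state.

Bolt shear: A_b = π(1.125)²/4 = 0.99402 in². φR_n = 0.75 × 68 × 0.99402 × 9 × 1 = 456.3 kips.
Bearing (0.3125 in plate, F_u = 58 ksi): end bolts L_c = 1.5 − 1.25/2 = 0.875, R_n = min(1.2×0.875×0.3125×58, 2.4×1.125×0.3125×58) = 19.031 kips/bolt; interior L_c = 3.9375 − 1.25 = 2.6875, R_n = 48.938 kips/bolt. φR_n = 0.75 × (3×19.031 + 6×48.938) = 263.0 kips.
Block shear: shear path 2×[1.5+2×3.9375] = 2×9.375 in, A_gv = 5.8594, A_nv = 2×(9.375 − 2.5×1.3125)×0.3125 = 3.8086 in²; tension across gage: (6.125 − 2×1.3125)×0.3125 = 1.0938 in². R_n = min(0.6×58×3.8086, 0.6×36×5.8594) + 1.0×58×1.0938 = min(132.54, 126.56) + 63.44 = 190 kips. φR_n = 0.75 × 190 = 142.5 kips.
Governing: min(456.3, 263.0, 142.5) = 142.5 kips → block shear.

142.5 kips (block shear governs)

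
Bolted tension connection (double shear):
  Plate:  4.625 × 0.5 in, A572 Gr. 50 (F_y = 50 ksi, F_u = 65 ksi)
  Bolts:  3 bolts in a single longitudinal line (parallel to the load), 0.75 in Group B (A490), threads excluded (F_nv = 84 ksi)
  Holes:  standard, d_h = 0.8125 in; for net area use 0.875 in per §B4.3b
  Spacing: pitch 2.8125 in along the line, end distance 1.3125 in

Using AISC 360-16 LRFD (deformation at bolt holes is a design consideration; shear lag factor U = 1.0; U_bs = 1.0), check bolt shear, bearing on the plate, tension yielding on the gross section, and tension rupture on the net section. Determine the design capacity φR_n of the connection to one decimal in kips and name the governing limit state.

91.4 kips (net-section rupture governs)

Bolt shear: A_b = π(0.75)²/4 = 0.44179 in². φR_n = 0.75 × 84 × 0.44179 × 3 × 2 = 167.0 kips.
Bearing (0.5 in plate, F_u = 65 ksi): end bolts L_c = 1.3125 − 0.8125/2 = 0.90625, R_n = min(1.2×0.90625×0.5×65, 2.4×0.75×0.5×65) = 35.344 kips/bolt; interior L_c = 2.8125 − 0.8125 = 2, R_n = 58.5 kips/bolt. φR_n = 0.75 × (1×35.344 + 2×58.5) = 114.3 kips.
Tension yield (gross): A_g = 4.625×0.5 = 2.3125 in². φR_n = 0.90 × 50 × 2.3125 = 104.1 kips.
Tension rupture (net): A_n = (4.625 − 1×0.875)×0.5 = 1.875 in² (U = 1.0, A_e = A_n). φR_n = 0.75 × 65 × 1.875 = 91.4 kips.
Governing: min(167.0, 114.3, 104.1, 91.4) = 91.4 kips → net-section rupture.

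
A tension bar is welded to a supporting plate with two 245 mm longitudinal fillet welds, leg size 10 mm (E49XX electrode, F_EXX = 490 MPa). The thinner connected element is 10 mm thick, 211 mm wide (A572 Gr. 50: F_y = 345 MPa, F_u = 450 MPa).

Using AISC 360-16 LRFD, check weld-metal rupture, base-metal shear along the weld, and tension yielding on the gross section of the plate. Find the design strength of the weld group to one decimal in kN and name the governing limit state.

655.2 kN (gross-section yield governs)

Weld metal: throat = 0.707×10 = 7.07 mm, L = 2×245 = 490 mm. φR_n = 0.75 × 0.6 × 490 × 7.07 × 490 = 763.9 kN.
Base metal shear (10 mm plate): yield φR_n = 1.0×0.6×345×10×490 = 1014.3 kN; rupture φR_n = 0.75×0.6×450×10×490 = 992.3 kN; take 992.3 kN (rupture).
Tension yield (gross): A_g = 211×10 = 2110 mm². φR_n = 0.90 × 345 × 2110 = 655.2 kN.
Governing: min(763.9, 992.3, 655.2) = 655.2 kN → gross-section yield.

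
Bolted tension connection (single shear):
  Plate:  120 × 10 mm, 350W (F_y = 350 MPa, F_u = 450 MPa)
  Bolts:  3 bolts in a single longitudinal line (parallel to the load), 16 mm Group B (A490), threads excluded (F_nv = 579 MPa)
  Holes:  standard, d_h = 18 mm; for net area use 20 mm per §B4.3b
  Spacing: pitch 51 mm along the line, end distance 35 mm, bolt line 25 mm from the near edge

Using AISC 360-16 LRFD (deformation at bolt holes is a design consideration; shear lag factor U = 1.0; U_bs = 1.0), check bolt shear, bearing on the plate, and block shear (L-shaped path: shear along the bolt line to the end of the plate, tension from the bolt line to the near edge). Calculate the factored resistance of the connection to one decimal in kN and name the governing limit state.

Bolt shear: A_b = π(16)²/4 = 201.06 mm². φR_n = 0.75 × 579 × 201.06 × 3 × 1 = 261.9 kN.
Bearing (10 mm plate, F_u = 450 MPa): end bolts L_c = 35 − 18/2 = 26, R_n = min(1.2×26×10×450, 2.4×16×10×450) = 140.4 kN/bolt; interior L_c = 51 − 18 = 33, R_n = 172.8 kN/bolt. φR_n = 0.75 × (1×140.4 + 2×172.8) = 364.5 kN.
Block shear: shear path 1×[35+2×51] = 1×137 mm, A_gv = 1370, A_nv = 1×(137 − 2.5×20)×10 = 870 mm²; tension to near edge: (25 − 0.5×20)×10 = 150 mm². R_n = min(0.6×450×870, 0.6×350×1370) + 1.0×450×150 = min(234.9, 287.7) + 67.5 = 302.4 kN. φR_n = 0.75 × 302.4 = 226.8 kN.
Governing: min(261.9, 364.5, 226.8) = 226.8 kN → block shear.

226.8 kN (block shear governs)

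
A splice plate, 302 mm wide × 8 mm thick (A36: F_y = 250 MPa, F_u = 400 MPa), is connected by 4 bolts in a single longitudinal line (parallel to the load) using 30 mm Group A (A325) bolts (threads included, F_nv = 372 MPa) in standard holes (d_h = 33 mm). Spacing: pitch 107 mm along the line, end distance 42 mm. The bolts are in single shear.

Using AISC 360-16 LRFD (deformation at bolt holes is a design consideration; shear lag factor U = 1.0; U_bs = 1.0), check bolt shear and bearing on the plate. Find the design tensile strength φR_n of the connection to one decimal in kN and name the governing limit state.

Bolt shear: A_b = π(30)²/4 = 706.86 mm². φR_n = 0.75 × 372 × 706.86 × 4 × 1 = 788.9 kN.
Bearing (8 mm plate, F_u = 400 MPa): end bolts L_c = 42 − 33/2 = 25.5, R_n = min(1.2×25.5×8×400, 2.4×30×8×400) = 97.92 kN/bolt; interior L_c = 107 − 33 = 74, R_n = 230.4 kN/bolt. φR_n = 0.75 × (1×97.92 + 3×230.4) = 591.8 kN.
Governing: min(788.9, 591.8) = 591.8 kN → bearing.

591.8 kN (bearing governs)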